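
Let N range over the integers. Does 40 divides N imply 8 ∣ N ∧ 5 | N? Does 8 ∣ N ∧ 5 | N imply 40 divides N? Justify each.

Both implications hold.

(⇒) If 40 ∣ N, write N = 40q. Since 40 = 5·8, N = 8·(5q), so 8 ∣ N; and since 40 = 8·5, N = 5·(8q), so 5 ∣ N.

(⇐) Suppose 8 ∣ N and 5 ∣ N. Any common multiple of 8 and 5 is a multiple of their lcm; here gcd(8, 5) = 1, so lcm(8, 5) = 8·5 = 40, so 40 ∣ N.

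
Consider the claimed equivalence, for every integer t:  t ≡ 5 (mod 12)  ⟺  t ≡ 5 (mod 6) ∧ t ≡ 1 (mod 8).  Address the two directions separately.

Not equivalent: only (⇐) holds.

Forward direction. This fails: t = 5 gives 5 ≡ 5 (mod 12) but 5 ≡ 5 (mod 8), so the conjunction on the right does not hold.

Converse. If t ≡ 5 (mod 6) and t ≡ 1 (mod 8), then by the Chinese remainder theorem t ≡ 17 (mod 24). Since 17 ≡ 5 (mod 12) and 12 ∣ 24, we get t ≡ 5 (mod 12).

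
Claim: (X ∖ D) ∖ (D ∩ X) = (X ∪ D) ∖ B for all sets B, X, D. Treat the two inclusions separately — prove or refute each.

(⊆) This inclusion fails. Take B = {1}, X = {1}, D = ∅; then 1 ∈ (X ∖ D) ∖ (D ∩ X) but 1 ∉ (X ∪ D) ∖ B.

(⊇) This inclusion fails. Take B = ∅, X = ∅, D = {1}; then 1 ∈ (X ∪ D) ∖ B but 1 ∉ (X ∖ D) ∖ (D ∩ X).

(⊆) fails and (⊇) fails.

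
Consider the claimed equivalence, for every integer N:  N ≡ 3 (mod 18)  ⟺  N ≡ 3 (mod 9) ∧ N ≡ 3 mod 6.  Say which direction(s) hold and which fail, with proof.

Converse. If N ≡ 3 (mod 9) and N ≡ 3 (mod 6), then by the Chinese remainder theorem N ≡ 3 (mod 18). This is exactly N ≡ 3 (mod 18).

Forward direction. Suppose N ≡ 3 (mod 18); write N = 18j + 3. Since 9 ∣ 18, reducing mod 9 gives N ≡ 3 (mod 9); since 6 ∣ 18, reducing mod 6 gives N ≡ 3 (mod 6).

Both implications hold.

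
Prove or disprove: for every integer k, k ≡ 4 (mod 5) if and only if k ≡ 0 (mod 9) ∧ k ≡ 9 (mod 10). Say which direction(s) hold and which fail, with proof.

(⇒) fails; (⇐) holds.

(→) This fails: k = 64 gives 64 ≡ 4 (mod 5) but 64 ≡ 1 (mod 9), so the conjunction on the right does not hold.

(←) Conversely, if k ≡ 0 (mod 9) and k ≡ 9 (mod 10), then by the Chinese remainder theorem k ≡ 9 (mod 90). Since 9 ≡ 4 (mod 5) and 5 ∣ 90, we get k ≡ 4 (mod 5).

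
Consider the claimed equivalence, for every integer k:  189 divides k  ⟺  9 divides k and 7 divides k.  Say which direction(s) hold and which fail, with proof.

Only the forward implication holds.

Forward direction. If 189 ∣ k, write k = 189q. Since 189 = 21·9, k = 9·(21q), so 9 ∣ k; and since 189 = 27·7, k = 7·(27q), so 7 ∣ k.

Converse. This fails: take k = 63. Both 9 ∣ 63 and 7 ∣ 63, yet 63 is not a multiple of 189 (since 63 = 0·189 + 63), so 189 ∤ 63.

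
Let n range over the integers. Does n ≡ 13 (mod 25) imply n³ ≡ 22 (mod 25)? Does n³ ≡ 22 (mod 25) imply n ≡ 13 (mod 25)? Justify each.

Equivalent; both directions hold.

(→) Suppose n ≡ 13 (mod 25). Write n = 25j + 13. Then (25j + 13)³ = 15625j³ + 24375j² + 12675j + 2197 = 25(625j³ + 975j² + 507j + 87) + 22, so n³ ≡ 22 (mod 25).

(←) Conversely, suppose n³ ≡ 22 (mod 25). The only residue r in {0, …, 24} with r³ ≡ 22 (mod 25) is r = 13, so n ≡ 13 (mod 25).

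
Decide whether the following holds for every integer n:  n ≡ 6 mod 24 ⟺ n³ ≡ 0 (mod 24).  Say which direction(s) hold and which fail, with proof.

(⇒) holds; (⇐) fails.

(⟹) Suppose n ≡ 6 mod 24. Write n = 24j + 6. Then (24j + 6)³ = 13824j³ + 10368j² + 2592j + 216 = 24(576j³ + 432j² + 108j + 9) + 0, so n³ ≡ 0 (mod 24).

(⟸) This fails: take n = 0. Then 0³ = 0 ≡ 0 (mod 24), yet 0 ≡ 0 (mod 24), not 6.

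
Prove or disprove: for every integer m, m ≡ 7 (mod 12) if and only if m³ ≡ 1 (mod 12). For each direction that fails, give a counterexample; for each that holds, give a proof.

(→) This fails: take m = 7. Then 7 ≡ 7 (mod 12), but 7³ = 343 ≡ 7 (mod 12), not 1.

(←) This fails: take m = 1. Then 1³ = 1 ≡ 1 (mod 12), yet 1 ≡ 1 (mod 12), not 7.

(⇒) fails and (⇐) fails.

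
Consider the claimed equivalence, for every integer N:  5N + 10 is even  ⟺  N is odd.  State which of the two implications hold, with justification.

Both directions fail.

(⇒) This fails: N = 4 gives 5N + 10 = 30, which is even, but 4 is even, not odd.

(⇐) This also fails: N = 7 is odd, but 5N + 10 = 45 is odd, not even.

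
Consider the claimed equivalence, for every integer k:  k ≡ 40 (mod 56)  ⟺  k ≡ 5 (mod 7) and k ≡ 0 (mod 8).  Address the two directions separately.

(←) If k ≡ 5 (mod 7) and k ≡ 0 (mod 8), then by the Chinese remainder theorem k ≡ 40 (mod 56). This is exactly k ≡ 40 (mod 56).

(→) Suppose k ≡ 40 (mod 56); write k = 56j + 40. Since 7 ∣ 56, reducing mod 7 gives k ≡ 40 ≡ 5 (mod 7); since 8 ∣ 56, reducing mod 8 gives k ≡ 40 ≡ 0 (mod 8).

Equivalent; both directions hold.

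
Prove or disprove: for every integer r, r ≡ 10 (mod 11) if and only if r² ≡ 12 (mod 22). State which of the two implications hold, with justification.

(⇒) fails and (⇐) fails.

[⇒] This fails: take r = 21. Then 21 ≡ 10 (mod 11), but 21² = 441 ≡ 1 (mod 22), not 12.

[⇐] This fails: take r = 12. Then 12² = 144 ≡ 12 (mod 22), yet 12 ≡ 1 (mod 11), not 10.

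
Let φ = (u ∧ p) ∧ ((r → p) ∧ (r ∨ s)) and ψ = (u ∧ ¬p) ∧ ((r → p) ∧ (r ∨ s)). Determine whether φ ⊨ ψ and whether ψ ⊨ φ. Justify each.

(⇒) fails and (⇐) fails.

[⇒] This fails. Under s = T, r = F, u = T, p = T, the left side is true but the right side is false.

[⇐] This fails. Under s = T, r = F, u = T, p = F, the left side is false but the right side is true.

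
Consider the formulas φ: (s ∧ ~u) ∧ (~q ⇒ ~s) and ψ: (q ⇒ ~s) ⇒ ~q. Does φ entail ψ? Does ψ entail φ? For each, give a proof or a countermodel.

(⟸) This fails. Under u = F, s = F, q = F, the left side is false but the right side is true.

(⟹) Assume the antecedent. If u is true, the antecedent cannot hold. If u is false, the antecedent forces (u = F, s = T, q = T), and (q ⇒ ~s) ⇒ ~q holds there. Either way (q ⇒ ~s) ⇒ ~q holds.

Only the forward direction holds.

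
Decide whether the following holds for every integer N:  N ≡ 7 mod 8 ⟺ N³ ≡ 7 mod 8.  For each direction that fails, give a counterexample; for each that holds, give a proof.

(⟸) Suppose N³ ≡ 7 (mod 8). The only residue r in {0, …, 7} with r³ ≡ 7 (mod 8) is r = 7, so N ≡ 7 (mod 8).

(⟹) Suppose N ≡ 7 mod 8. Write N = 8j + 7. Then (8j + 7)³ = 512j³ + 1344j² + 1176j + 343 = 8(64j³ + 168j² + 147j + 42) + 7, so N³ ≡ 7 (mod 8).

The biconditional holds.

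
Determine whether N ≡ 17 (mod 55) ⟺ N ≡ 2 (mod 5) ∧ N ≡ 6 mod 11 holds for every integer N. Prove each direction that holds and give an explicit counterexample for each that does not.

Both directions hold; the statement is true.

Forward direction. Suppose N ≡ 17 (mod 55); write N = 55j + 17. Since 5 ∣ 55, reducing mod 5 gives N ≡ 17 ≡ 2 (mod 5); since 11 ∣ 55, reducing mod 11 gives N ≡ 17 ≡ 6 (mod 11).

Converse. If N ≡ 2 (mod 5) and N ≡ 6 (mod 11), then by the Chinese remainder theorem N ≡ 17 (mod 55). This is exactly N ≡ 17 (mod 55).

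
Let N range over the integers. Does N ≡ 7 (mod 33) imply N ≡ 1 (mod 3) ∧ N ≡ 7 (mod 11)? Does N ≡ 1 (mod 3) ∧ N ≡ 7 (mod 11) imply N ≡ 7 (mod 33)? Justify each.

[⇒] Suppose N ≡ 7 (mod 33); write N = 33j + 7. Since 3 ∣ 33, reducing mod 3 gives N ≡ 7 ≡ 1 (mod 3); since 11 ∣ 33, reducing mod 11 gives N ≡ 7 (mod 11).

[⇐] Conversely, if N ≡ 1 (mod 3) and N ≡ 7 (mod 11), then by the Chinese remainder theorem N ≡ 7 (mod 33). This is exactly N ≡ 7 (mod 33).

Both implications hold.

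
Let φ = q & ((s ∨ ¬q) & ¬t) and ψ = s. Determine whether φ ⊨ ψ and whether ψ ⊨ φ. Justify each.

(⇒) Assume the antecedent. If q is true, the antecedent forces (q = T, t = F, s = T), and s holds there. If q is false, the antecedent cannot hold. Either way s holds.

(⇐) This fails. Under q = F, t = F, s = T, the left side is false but the right side is true.

(⇒) holds; (⇐) fails.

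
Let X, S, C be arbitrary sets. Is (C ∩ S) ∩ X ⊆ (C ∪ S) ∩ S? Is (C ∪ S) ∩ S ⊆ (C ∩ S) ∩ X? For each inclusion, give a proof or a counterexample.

(⊆) holds; (⊇) fails.

Forward inclusion. Let x ∈ (C ∩ S) ∩ X. Then x ∈ X ∩ S ∩ C, from which x ∈ (C ∪ S) ∩ S.

Reverse inclusion. This inclusion fails. Take X = ∅, S = {1}, C = ∅; then 1 ∈ (C ∪ S) ∩ S but 1 ∉ (C ∩ S) ∩ X.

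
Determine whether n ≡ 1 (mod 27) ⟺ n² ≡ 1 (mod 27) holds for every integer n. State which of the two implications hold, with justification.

Converse. This fails: take n = 26. Then 26² = 676 ≡ 1 (mod 27), yet 26 ≡ 26 (mod 27), not 1.

Forward direction. Suppose n ≡ 1 (mod 27). Write n = 27j + 1. Then (27j + 1)² = 729j² + 54j + 1 = 27(27j² + 2j) + 1, so n² ≡ 1 (mod 27).

Only the forward implication holds.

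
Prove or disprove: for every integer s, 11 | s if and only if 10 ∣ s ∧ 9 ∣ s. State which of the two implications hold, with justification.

Neither direction holds.

(→) This fails: take s = 11. Certainly 11 ∣ 11, but 10 ∤ 11.

(←) This fails: take s = 90. Both 10 ∣ 90 and 9 ∣ 90, yet 90 is not a multiple of 11 (since 90 = 8·11 + 2), so 11 ∤ 90.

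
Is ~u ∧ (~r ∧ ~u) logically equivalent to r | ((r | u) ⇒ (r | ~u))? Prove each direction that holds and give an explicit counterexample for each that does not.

Not equivalent: only (⇒) holds.

(⇒) Assume the antecedent. If r is true, the antecedent cannot hold. If r is false, the antecedent forces (r = F, u = F), and r | ((r | u) ⇒ (r | ~u)) holds there. Either way r | ((r | u) ⇒ (r | ~u)) holds.

(⇐) This fails. Under r = T, u = F, the left side is false but the right side is true.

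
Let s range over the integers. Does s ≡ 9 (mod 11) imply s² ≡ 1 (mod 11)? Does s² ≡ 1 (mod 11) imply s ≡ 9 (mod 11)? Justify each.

(⇒) fails and (⇐) fails.

[⇒] This fails: take s = 9. Then 9 ≡ 9 (mod 11), but 9² = 81 ≡ 4 (mod 11), not 1.

[⇐] This fails: take s = 1. Then 1² = 1 ≡ 1 (mod 11), yet 1 ≡ 1 (mod 11), not 9.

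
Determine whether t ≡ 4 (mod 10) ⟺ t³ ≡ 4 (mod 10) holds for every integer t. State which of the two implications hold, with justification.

(⇒) Suppose t ≡ 4 (mod 10). Write t = 10j + 4. Then (10j + 4)³ = 1000j³ + 1200j² + 480j + 64 = 10(100j³ + 120j² + 48j + 6) + 4, so t³ ≡ 4 (mod 10).

(⇐) For the converse, argue contrapositively. If t ≢ 4 (mod 10), then t is congruent to one of 0, 1, 2, 3, 5, 6, 7, 8, 9 modulo 10, and these give t³ ≡ 0, 1, 8, 7, 5, 6, 3, 2, 9 respectively — never 4.

The biconditional holds.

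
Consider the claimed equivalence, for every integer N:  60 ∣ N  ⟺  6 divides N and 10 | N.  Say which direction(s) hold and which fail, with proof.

Only the forward implication holds.

(⟹) If 60 ∣ N, write N = 60q. Since 60 = 10·6, N = 6·(10q), so 6 ∣ N; and since 60 = 6·10, N = 10·(6q), so 10 ∣ N.

(⟸) This fails: take N = 30. Both 6 ∣ 30 and 10 ∣ 30, yet 30 is not a multiple of 60 (since 30 = 0·60 + 30), so 60 ∤ 30.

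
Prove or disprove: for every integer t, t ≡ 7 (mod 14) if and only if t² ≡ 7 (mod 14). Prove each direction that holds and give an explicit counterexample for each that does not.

(⇒) Suppose t ≡ 7 (mod 14). Write t = 14j + 7. Then (14j + 7)² = 196j² + 196j + 49 = 14(14j² + 14j + 3) + 7, so t² ≡ 7 (mod 14).

(⇐) Conversely, suppose t² ≡ 7 (mod 14). The only residue r in {0, …, 13} with r² ≡ 7 (mod 14) is r = 7, so t ≡ 7 (mod 14).

Both implications hold.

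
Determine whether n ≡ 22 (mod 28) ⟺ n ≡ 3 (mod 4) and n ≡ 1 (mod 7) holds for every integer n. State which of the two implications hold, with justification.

Forward direction. This fails: n = 22 gives 22 ≡ 22 (mod 28) but 22 ≡ 2 (mod 4), so the conjunction on the right does not hold.

Converse. This fails: n = 15 satisfies both congruences on the right (15 ≡ 3 mod 4 and 15 ≡ 1 mod 7) yet 15 ≡ 15 (mod 28), not 22.

Both directions fail.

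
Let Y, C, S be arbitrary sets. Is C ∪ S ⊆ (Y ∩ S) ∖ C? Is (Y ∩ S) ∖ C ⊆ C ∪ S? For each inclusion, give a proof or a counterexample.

Forward inclusion. This inclusion fails. Take Y = ∅, C = {1}, S = ∅; then 1 ∈ C ∪ S but 1 ∉ (Y ∩ S) ∖ C.

Reverse inclusion. Let x ∈ (Y ∩ S) ∖ C. Then x ∈ Y ∩ S and x ∉ C, from which x ∈ C ∪ S.

The sets are not equal: only the reverse inclusion holds.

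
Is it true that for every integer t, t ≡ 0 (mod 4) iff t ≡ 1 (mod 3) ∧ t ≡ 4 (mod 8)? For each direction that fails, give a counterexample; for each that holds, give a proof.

(⇒) This fails: t = 0 gives 0 ≡ 0 (mod 4) but 0 ≡ 0 (mod 3), so the conjunction on the right does not hold.

(⇐) Conversely, if t ≡ 1 (mod 3) and t ≡ 4 (mod 8), then by the Chinese remainder theorem t ≡ 4 (mod 24). Since 4 ≡ 0 (mod 4) and 4 ∣ 24, we get t ≡ 0 (mod 4).

Only the reverse direction holds.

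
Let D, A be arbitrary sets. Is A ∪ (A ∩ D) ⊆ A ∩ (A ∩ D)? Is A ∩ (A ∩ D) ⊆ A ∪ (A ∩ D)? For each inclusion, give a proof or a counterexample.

The sets are not equal: only the reverse inclusion holds.

(⊆) This inclusion fails. Take D = ∅, A = {1}; then 1 ∈ A ∪ (A ∩ D) but 1 ∉ A ∩ (A ∩ D).

(⊇) Let x ∈ A ∩ (A ∩ D). Then x ∈ D ∩ A, from which x ∈ A ∪ (A ∩ D).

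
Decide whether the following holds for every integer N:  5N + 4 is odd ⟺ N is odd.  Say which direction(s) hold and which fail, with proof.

(⟹) Suppose 5N + 4 is odd. Since 5 is odd, 5N and N have the same parity, so 5N + 4 ≡ N + 4 (mod 2). As 4 is even, 5N + 4 is odd exactly when N is odd. Thus N is odd.

(⟸) Conversely, suppose N is odd; write N = 2j + 1. Then 5N + 4 = 5·(2j + 1) + 4 = 2·5j + 9, which is odd.

Both directions hold; the statement is true.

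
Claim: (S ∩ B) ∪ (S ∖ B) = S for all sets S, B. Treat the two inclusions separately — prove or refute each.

(⟹) Let x ∈ (S ∩ B) ∪ (S ∖ B). Then either x ∈ S and x ∉ B; or x ∈ S ∩ B. In each case x ∈ S, so (S ∩ B) ∪ (S ∖ B) ⊆ S.

(⟸) Let x ∈ S. Then either x ∈ S and x ∉ B; or x ∈ S ∩ B. In each case x ∈ (S ∩ B) ∪ (S ∖ B), so S ⊆ (S ∩ B) ∪ (S ∖ B).

The two sets are equal.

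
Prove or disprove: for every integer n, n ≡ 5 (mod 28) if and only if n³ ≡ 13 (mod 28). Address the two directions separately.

[⇒] Suppose n ≡ 5 (mod 28). Write n = 28j + 5. Then (28j + 5)³ = 21952j³ + 11760j² + 2100j + 125 = 28(784j³ + 420j² + 75j + 4) + 13, so n³ ≡ 13 (mod 28).

[⇐] This fails: take n = 13. Then 13³ = 2197 ≡ 13 (mod 28), yet 13 ≡ 13 (mod 28), not 5.

The forward direction holds; the converse fails.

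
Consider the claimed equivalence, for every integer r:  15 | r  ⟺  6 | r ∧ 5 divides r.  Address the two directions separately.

(⇒) fails; (⇐) holds.

(⟸) Suppose 6 ∣ r and 5 ∣ r. Any common multiple of 6 and 5 is a multiple of their lcm; here gcd(6, 5) = 1, so lcm(6, 5) = 6·5 = 30, so 30 ∣ r. Since 15 ∣ 30, it follows that 15 ∣ r.

(⟹) This fails: take r = 15. Certainly 15 ∣ 15, but 6 ∤ 15.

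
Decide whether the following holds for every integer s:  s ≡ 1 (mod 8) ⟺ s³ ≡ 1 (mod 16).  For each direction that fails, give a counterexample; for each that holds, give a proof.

(⟹) This fails: take s = 9. Then 9 ≡ 1 (mod 8), but 9³ = 729 ≡ 9 (mod 16), not 1.

(⟸) Conversely, the residues r modulo 16 with r³ ≡ 1 (mod 16) are exactly {1}, and each is ≡ 1 (mod 8).

(⇒) fails; (⇐) holds.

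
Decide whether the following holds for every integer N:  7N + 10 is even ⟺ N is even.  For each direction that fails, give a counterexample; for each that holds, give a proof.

(⟸) Suppose N is even; write N = 2j. Then 7N + 10 = 7·(2j) + 10 = 2·7j + 10, which is even.

(⟹) Suppose 7N + 10 is even. Since 7 is odd, 7N and N have the same parity, so 7N + 10 ≡ N + 10 (mod 2). As 10 is even, 7N + 10 is even exactly when N is even. Thus N is even.

Equivalent; both directions hold.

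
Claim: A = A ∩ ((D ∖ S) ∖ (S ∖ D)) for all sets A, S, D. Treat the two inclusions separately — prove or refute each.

Only the reverse inclusion holds.

Forward inclusion. This inclusion fails. Take A = {1}, S = ∅, D = ∅; then 1 ∈ A but 1 ∉ A ∩ ((D ∖ S) ∖ (S ∖ D)).

Reverse inclusion. Let x ∈ A ∩ ((D ∖ S) ∖ (S ∖ D)). Then x ∈ A ∩ D and x ∉ S, from which x ∈ A.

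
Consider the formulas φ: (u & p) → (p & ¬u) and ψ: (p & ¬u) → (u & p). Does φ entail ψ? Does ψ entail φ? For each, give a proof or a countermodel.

Forward direction. This fails. Under p = T, u = F, the left side is true but the right side is false.

Converse. This fails. Under p = T, u = T, the left side is false but the right side is true.

Neither direction holds.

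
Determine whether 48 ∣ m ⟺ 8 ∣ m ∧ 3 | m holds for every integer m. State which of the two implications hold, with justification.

(←) This fails: take m = 24. Both 8 ∣ 24 and 3 ∣ 24, yet 24 is not a multiple of 48 (since 24 = 0·48 + 24), so 48 ∤ 24.

(→) If 48 ∣ m, write m = 48q. Since 48 = 6·8, m = 8·(6q), so 8 ∣ m; and since 48 = 16·3, m = 3·(16q), so 3 ∣ m.

Only the forward direction holds.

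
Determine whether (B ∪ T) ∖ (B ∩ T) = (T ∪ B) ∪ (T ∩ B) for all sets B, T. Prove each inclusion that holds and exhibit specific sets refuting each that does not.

Only the forward inclusion holds.

(⟸) This inclusion fails. Take B = {1}, T = {1}; then 1 ∈ (T ∪ B) ∪ (T ∩ B) but 1 ∉ (B ∪ T) ∖ (B ∩ T).

(⟹) Let x ∈ (B ∪ T) ∖ (B ∩ T). Then either x ∈ B and x ∉ T; or x ∈ T and x ∉ B. In each case x ∈ (T ∪ B) ∪ (T ∩ B), so (B ∪ T) ∖ (B ∩ T) ⊆ (T ∪ B) ∪ (T ∩ B).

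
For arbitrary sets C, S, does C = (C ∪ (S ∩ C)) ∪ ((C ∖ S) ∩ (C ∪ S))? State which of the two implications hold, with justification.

The two sets are equal.

(⊆) Let x ∈ C. Then either x ∈ C and x ∉ S; or x ∈ C ∩ S. In each case x ∈ (C ∪ (S ∩ C)) ∪ ((C ∖ S) ∩ (C ∪ S)), so C ⊆ (C ∪ (S ∩ C)) ∪ ((C ∖ S) ∩ (C ∪ S)).

(⊇) Let x ∈ (C ∪ (S ∩ C)) ∪ ((C ∖ S) ∩ (C ∪ S)). Then either x ∈ C and x ∉ S; or x ∈ C ∩ S. In each case x ∈ C, so (C ∪ (S ∩ C)) ∪ ((C ∖ S) ∩ (C ∪ S)) ⊆ C.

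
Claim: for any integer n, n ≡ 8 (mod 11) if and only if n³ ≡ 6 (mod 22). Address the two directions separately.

The forward direction fails; the converse holds.

Converse. The residues r modulo 22 with r³ ≡ 6 (mod 22) are exactly {8}, and each is ≡ 8 (mod 11).

Forward direction. This fails: take n = 19. Then 19 ≡ 8 (mod 11), but 19³ = 6859 ≡ 17 (mod 22), not 6.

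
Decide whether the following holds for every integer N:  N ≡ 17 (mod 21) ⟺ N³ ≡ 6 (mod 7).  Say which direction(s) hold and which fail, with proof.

[⇒] Suppose N ≡ 17 (mod 21). Then N³ ≡ 17³ = 4913 (mod 21), and since 7 ∣ 21, also N³ ≡ 6 (mod 7).

[⇐] This fails: take N = 3. Then 3³ = 27 ≡ 6 (mod 7), yet 3 ≡ 3 (mod 21), not 17.

Not equivalent: only (⇒) holds.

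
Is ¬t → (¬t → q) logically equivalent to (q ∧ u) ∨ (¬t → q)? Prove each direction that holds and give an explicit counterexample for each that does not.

Forward direction. Assume the antecedent. If t is true, (q ∧ u) ∨ (¬t → q) reduces to true regardless of the other variables. If t is false, the antecedent forces (t = F, q = T, u = F) or (t = F, q = T, u = T), and (q ∧ u) ∨ (¬t → q) holds there. Either way (q ∧ u) ∨ (¬t → q) holds.

Converse. Assume the antecedent. If t is true, ¬t → (¬t → q) reduces to true regardless of the other variables. If t is false, the antecedent forces (t = F, q = T, u = F) or (t = F, q = T, u = T), and ¬t → (¬t → q) holds there. Either way ¬t → (¬t → q) holds.

The biconditional holds.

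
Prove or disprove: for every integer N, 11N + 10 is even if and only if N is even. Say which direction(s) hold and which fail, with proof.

(→) Suppose 11N + 10 is even. Since 11 is odd, 11N and N have the same parity, so 11N + 10 ≡ N + 10 (mod 2). As 10 is even, 11N + 10 is even exactly when N is even. Thus N is even.

(←) Conversely, suppose N is even; write N = 2j. Then 11N + 10 = 11·(2j) + 10 = 2·11j + 10, which is even.

Both directions hold; the statement is true.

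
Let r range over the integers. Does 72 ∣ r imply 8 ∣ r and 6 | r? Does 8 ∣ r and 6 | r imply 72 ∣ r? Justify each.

Only the forward implication holds.

(⇒) If 72 ∣ r, write r = 72q. Since 72 = 9·8, r = 8·(9q), so 8 ∣ r; and since 72 = 12·6, r = 6·(12q), so 6 ∣ r.

(⇐) This fails: take r = 24. Both 8 ∣ 24 and 6 ∣ 24, yet 24 is not a multiple of 72 (since 24 = 0·72 + 24), so 72 ∤ 24.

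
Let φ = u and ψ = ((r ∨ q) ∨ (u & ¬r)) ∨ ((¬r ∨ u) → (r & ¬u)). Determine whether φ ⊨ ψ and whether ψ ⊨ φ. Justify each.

(⟹) Assume the antecedent. If u is true, the consequent reduces to true regardless of the other variables. If u is false, the antecedent cannot hold. Either way the consequent holds.

(⟸) This fails. Under u = F, r = T, q = F, the left side is false but the right side is true.

The forward direction holds; the converse fails.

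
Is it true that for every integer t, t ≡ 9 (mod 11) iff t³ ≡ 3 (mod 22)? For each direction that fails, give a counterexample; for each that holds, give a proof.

Forward direction. This fails: take t = 20. Then 20 ≡ 9 (mod 11), but 20³ = 8000 ≡ 14 (mod 22), not 3.

Converse. The residues r modulo 22 with r³ ≡ 3 (mod 22) are exactly {9}, and each is ≡ 9 (mod 11).

The forward direction fails; the converse holds.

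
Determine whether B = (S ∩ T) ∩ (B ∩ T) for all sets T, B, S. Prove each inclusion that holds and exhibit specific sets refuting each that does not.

The sets are not equal: only the reverse inclusion holds.

Forward inclusion. This inclusion fails. Take T = ∅, B = {1}, S = ∅; then 1 ∈ B but 1 ∉ (S ∩ T) ∩ (B ∩ T).

Reverse inclusion. Let x ∈ (S ∩ T) ∩ (B ∩ T). Then x ∈ T ∩ B ∩ S, from which x ∈ B.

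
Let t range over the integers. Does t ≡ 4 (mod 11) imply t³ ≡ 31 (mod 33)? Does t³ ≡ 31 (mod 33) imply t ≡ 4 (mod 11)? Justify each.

Not equivalent: only (⇐) holds.

(→) This fails: take t = 15. Then 15 ≡ 4 (mod 11), but 15³ = 3375 ≡ 9 (mod 33), not 31.

(←) Conversely, the residues r modulo 33 with r³ ≡ 31 (mod 33) are exactly {4}, and each is ≡ 4 (mod 11).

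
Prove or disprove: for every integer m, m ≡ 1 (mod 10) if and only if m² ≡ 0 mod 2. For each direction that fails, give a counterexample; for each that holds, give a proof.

(⟹) This fails: take m = 1. Then 1 ≡ 1 (mod 10), but 1² = 1 ≡ 1 (mod 2), not 0.

(⟸) This fails: take m = 0. Then 0² = 0 ≡ 0 (mod 2), yet 0 ≡ 0 (mod 10), not 1.

Neither direction holds.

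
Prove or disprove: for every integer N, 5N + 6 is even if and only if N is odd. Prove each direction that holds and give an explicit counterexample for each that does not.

Both directions fail.

(⇒) This fails: N = 0 gives 5N + 6 = 6, which is even, but 0 is even, not odd.

(⇐) This also fails: N = 7 is odd, but 5N + 6 = 41 is odd, not even.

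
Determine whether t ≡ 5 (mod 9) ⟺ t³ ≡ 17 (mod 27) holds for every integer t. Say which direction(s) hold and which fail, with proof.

The biconditional holds.

(→) Suppose t ≡ 5 (mod 9). Working modulo 27, t ∈ {5, 14, 23}; for each such r, r³ ≡ 17 (mod 27).

(←) Conversely, the residues r modulo 27 with r³ ≡ 17 (mod 27) are exactly {5, 14, 23}, and each is ≡ 5 (mod 9).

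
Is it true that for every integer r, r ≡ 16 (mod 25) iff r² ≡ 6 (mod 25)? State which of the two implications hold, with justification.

Not equivalent: only (⇒) holds.

(⇐) This fails: take r = 9. Then 9² = 81 ≡ 6 (mod 25), yet 9 ≡ 9 (mod 25), not 16.

(⇒) Suppose r ≡ 16 (mod 25). Write r = 25j + 16. Then (25j + 16)² = 625j² + 800j + 256 = 25(25j² + 32j + 10) + 6, so r² ≡ 6 (mod 25).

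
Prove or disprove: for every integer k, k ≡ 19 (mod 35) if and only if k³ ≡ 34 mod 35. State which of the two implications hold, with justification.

Forward direction. Suppose k ≡ 19 (mod 35). Write k = 35j + 19. Then (35j + 19)³ = 42875j³ + 69825j² + 37905j + 6859 = 35(1225j³ + 1995j² + 1083j + 195) + 34, so k³ ≡ 34 (mod 35).

Converse. This fails: take k = 24. Then 24³ = 13824 ≡ 34 (mod 35), yet 24 ≡ 24 (mod 35), not 19.

The forward direction holds; the converse fails.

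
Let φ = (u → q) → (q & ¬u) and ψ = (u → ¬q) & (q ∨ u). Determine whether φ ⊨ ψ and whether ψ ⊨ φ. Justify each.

Both implications hold.

(⇒) Assume the antecedent. If u is true, the antecedent forces (u = T, q = F), and (u → ¬q) & (q ∨ u) holds there. If u is false, the antecedent forces (u = F, q = T), and (u → ¬q) & (q ∨ u) holds there. Either way (u → ¬q) & (q ∨ u) holds.

(⇐) Assume the antecedent. If u is true, the antecedent forces (u = T, q = F), and (u → q) → (q & ¬u) holds there. If u is false, the antecedent forces (u = F, q = T), and (u → q) → (q & ¬u) holds there. Either way (u → q) → (q & ¬u) holds.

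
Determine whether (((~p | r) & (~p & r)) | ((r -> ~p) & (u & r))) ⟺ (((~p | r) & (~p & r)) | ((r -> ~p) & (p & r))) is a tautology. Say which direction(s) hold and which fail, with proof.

(⇒) Assume the antecedent. If r is true, the antecedent forces (r = T, p = F, u = F) or (r = T, p = F, u = T), and the consequent holds there. If r is false, the antecedent cannot hold. Either way the consequent holds.

(⇐) Assume the antecedent. If r is true, the antecedent forces (r = T, p = F, u = F) or (r = T, p = F, u = T), and the consequent holds there. If r is false, the antecedent cannot hold. Either way the consequent holds.

Both directions hold; the statement is true.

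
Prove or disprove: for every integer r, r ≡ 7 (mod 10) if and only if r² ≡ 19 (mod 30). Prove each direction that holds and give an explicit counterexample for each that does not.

Both directions fail.

(⇒) This fails: take r = 27. Then 27 ≡ 7 (mod 10), but 27² = 729 ≡ 9 (mod 30), not 19.

(⇐) This fails: take r = 13. Then 13² = 169 ≡ 19 (mod 30), yet 13 ≡ 3 (mod 10), not 7.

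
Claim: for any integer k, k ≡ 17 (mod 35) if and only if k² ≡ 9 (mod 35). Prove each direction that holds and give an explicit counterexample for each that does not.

Forward direction. Suppose k ≡ 17 (mod 35). Write k = 35j + 17. Then (35j + 17)² = 1225j² + 1190j + 289 = 35(35j² + 34j + 8) + 9, so k² ≡ 9 (mod 35).

Converse. This fails: take k = 3. Then 3² = 9 ≡ 9 (mod 35), yet 3 ≡ 3 (mod 35), not 17.

Only the forward implication holds.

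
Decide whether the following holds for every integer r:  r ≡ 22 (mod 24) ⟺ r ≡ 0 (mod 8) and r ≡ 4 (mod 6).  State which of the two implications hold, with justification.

(→) This fails: r = 22 gives 22 ≡ 22 (mod 24) but 22 ≡ 6 (mod 8), so the conjunction on the right does not hold.

(←) This fails: r = 16 satisfies both congruences on the right (16 ≡ 0 mod 8 and 16 ≡ 4 mod 6) yet 16 ≡ 16 (mod 24), not 22.

Neither direction holds.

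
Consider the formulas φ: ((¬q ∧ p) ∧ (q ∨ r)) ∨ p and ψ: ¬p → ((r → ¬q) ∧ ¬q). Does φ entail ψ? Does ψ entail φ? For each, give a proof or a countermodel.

Only the forward implication holds.

(⇐) This fails. Under r = F, q = F, p = F, the left side is false but the right side is true.

(⇒) Assume the antecedent. If r is true, the antecedent forces (r = T, q = F, p = T) or (r = T, q = T, p = T), and ¬p → ((r → ¬q) ∧ ¬q) holds there. If r is false, the antecedent forces (r = F, q = F, p = T) or (r = F, q = T, p = T), and ¬p → ((r → ¬q) ∧ ¬q) holds there. Either way ¬p → ((r → ¬q) ∧ ¬q) holds.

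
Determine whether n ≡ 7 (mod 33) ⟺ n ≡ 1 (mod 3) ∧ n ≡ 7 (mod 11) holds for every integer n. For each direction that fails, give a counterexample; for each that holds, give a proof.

(←) If n ≡ 1 (mod 3) and n ≡ 7 (mod 11), then by the Chinese remainder theorem n ≡ 7 (mod 33). This is exactly n ≡ 7 (mod 33).

(→) Suppose n ≡ 7 (mod 33); write n = 33j + 7. Since 3 ∣ 33, reducing mod 3 gives n ≡ 7 ≡ 1 (mod 3); since 11 ∣ 33, reducing mod 11 gives n ≡ 7 (mod 11).

Both directions hold; the statement is true.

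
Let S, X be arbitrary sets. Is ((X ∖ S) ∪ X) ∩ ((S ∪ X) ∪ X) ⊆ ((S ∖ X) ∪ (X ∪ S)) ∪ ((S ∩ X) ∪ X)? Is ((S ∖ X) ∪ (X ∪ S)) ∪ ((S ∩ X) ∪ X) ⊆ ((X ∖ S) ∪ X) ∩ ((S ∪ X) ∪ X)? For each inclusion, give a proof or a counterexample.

The sets are not equal: only the forward inclusion holds.

(⊇) This inclusion fails. Take S = {1}, X = ∅; then 1 ∈ ((S ∖ X) ∪ (X ∪ S)) ∪ ((S ∩ X) ∪ X) but 1 ∉ ((X ∖ S) ∪ X) ∩ ((S ∪ X) ∪ X).

(⊆) Let x ∈ ((X ∖ S) ∪ X) ∩ ((S ∪ X) ∪ X). Then either x ∈ X and x ∉ S; or x ∈ S ∩ X. In each case x ∈ ((S ∖ X) ∪ (X ∪ S)) ∪ ((S ∩ X) ∪ X), so ((X ∖ S) ∪ X) ∩ ((S ∪ X) ∪ X) ⊆ ((S ∖ X) ∪ (X ∪ S)) ∪ ((S ∩ X) ∪ X).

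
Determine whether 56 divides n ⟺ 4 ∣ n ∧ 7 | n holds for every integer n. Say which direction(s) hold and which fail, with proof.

(⇒) If 56 ∣ n, write n = 56q. Since 56 = 14·4, n = 4·(14q), so 4 ∣ n; and since 56 = 8·7, n = 7·(8q), so 7 ∣ n.

(⇐) This fails: take n = 28. Both 4 ∣ 28 and 7 ∣ 28, yet 28 is not a multiple of 56 (since 28 = 0·56 + 28), so 56 ∤ 28.

(⇒) holds; (⇐) fails.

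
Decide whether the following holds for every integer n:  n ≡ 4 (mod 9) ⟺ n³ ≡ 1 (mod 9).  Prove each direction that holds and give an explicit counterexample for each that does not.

Converse. This fails: take n = 1. Then 1³ = 1 ≡ 1 (mod 9), yet 1 ≡ 1 (mod 9), not 4.

Forward direction. Suppose n ≡ 4 (mod 9). Write n = 9j + 4. Then (9j + 4)³ = 729j³ + 972j² + 432j + 64 = 9(81j³ + 108j² + 48j + 7) + 1, so n³ ≡ 1 (mod 9).

Only the forward direction holds.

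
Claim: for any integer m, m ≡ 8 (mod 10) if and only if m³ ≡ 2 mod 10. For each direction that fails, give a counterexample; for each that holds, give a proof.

Both directions hold.

[⇒] Suppose m ≡ 8 (mod 10). Write m = 10j + 8. Then (10j + 8)³ = 1000j³ + 2400j² + 1920j + 512 = 10(100j³ + 240j² + 192j + 51) + 2, so m³ ≡ 2 (mod 10).

[⇐] Conversely, suppose m³ ≡ 2 (mod 10). The only residue r in {0, …, 9} with r³ ≡ 2 (mod 10) is r = 8, so m ≡ 8 (mod 10).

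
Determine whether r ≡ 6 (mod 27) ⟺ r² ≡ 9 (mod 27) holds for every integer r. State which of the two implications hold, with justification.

Forward direction. Suppose r ≡ 6 (mod 27). Write r = 27j + 6. Then (27j + 6)² = 729j² + 324j + 36 = 27(27j² + 12j + 1) + 9, so r² ≡ 9 (mod 27).

Converse. This fails: take r = 3. Then 3² = 9 ≡ 9 (mod 27), yet 3 ≡ 3 (mod 27), not 6.

(⇒) holds; (⇐) fails.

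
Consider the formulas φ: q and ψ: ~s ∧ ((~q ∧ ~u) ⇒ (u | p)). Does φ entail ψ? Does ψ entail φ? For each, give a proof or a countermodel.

(⇒) This fails. Under p = F, u = F, q = T, s = T, the left side is true but the right side is false.

(⇐) This fails. Under p = T, u = F, q = F, s = F, the left side is false but the right side is true.

Neither implication holds.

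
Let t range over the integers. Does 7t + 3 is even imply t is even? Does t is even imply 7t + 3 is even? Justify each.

Both directions fail.

(⟹) This fails: t = 3 gives 7t + 3 = 24, which is even, but 3 is odd, not even.

(⟸) This also fails: t = 6 is even, but 7t + 3 = 45 is odd, not even.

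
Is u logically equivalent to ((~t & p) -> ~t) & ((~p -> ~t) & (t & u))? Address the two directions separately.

[⇒] This fails. Under t = F, u = T, p = F, the left side is true but the right side is false.

[⇐] Assume the antecedent. If t is true, the antecedent forces (t = T, u = T, p = T), and u holds there. If t is false, the antecedent cannot hold. Either way u holds.

Only the converse holds.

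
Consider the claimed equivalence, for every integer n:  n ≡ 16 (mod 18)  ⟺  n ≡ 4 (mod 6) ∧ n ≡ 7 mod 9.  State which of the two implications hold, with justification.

(⇒) Suppose n ≡ 16 (mod 18); write n = 18j + 16. Since 6 ∣ 18, reducing mod 6 gives n ≡ 16 ≡ 4 (mod 6); since 9 ∣ 18, reducing mod 9 gives n ≡ 16 ≡ 7 (mod 9).

(⇐) Conversely, if n ≡ 4 (mod 6) and n ≡ 7 (mod 9), then by the Chinese remainder theorem n ≡ 16 (mod 18). This is exactly n ≡ 16 (mod 18).

Both directions hold; the statement is true.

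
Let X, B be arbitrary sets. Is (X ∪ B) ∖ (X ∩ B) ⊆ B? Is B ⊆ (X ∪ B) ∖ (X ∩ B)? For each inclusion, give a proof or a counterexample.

(⊆) This inclusion fails. Take X = {1}, B = ∅; then 1 ∈ (X ∪ B) ∖ (X ∩ B) but 1 ∉ B.

(⊇) This inclusion fails. Take X = {1}, B = {1}; then 1 ∈ B but 1 ∉ (X ∪ B) ∖ (X ∩ B).

(⊆) fails and (⊇) fails.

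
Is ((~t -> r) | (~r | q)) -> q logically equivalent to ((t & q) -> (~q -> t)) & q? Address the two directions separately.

(⟹) Assume the antecedent. If t is true, the antecedent forces (t = T, r = F, q = T) or (t = T, r = T, q = T), and ((t & q) -> (~q -> t)) & q holds there. If t is false, the antecedent forces (t = F, r = F, q = T) or (t = F, r = T, q = T), and ((t & q) -> (~q -> t)) & q holds there. Either way ((t & q) -> (~q -> t)) & q holds.

(⟸) Assume the antecedent. If t is true, the antecedent forces (t = T, r = F, q = T) or (t = T, r = T, q = T), and ((~t -> r) | (~r | q)) -> q holds there. If t is false, the antecedent forces (t = F, r = F, q = T) or (t = F, r = T, q = T), and ((~t -> r) | (~r | q)) -> q holds there. Either way ((~t -> r) | (~r | q)) -> q holds.

The biconditional holds.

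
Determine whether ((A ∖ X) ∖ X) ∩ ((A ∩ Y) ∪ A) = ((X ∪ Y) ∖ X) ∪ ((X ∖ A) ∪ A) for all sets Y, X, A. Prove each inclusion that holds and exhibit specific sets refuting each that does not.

The sets are not equal: only the forward inclusion holds.

(⟹) Let x ∈ ((A ∖ X) ∖ X) ∩ ((A ∩ Y) ∪ A). Then either x ∈ A and x ∉ Y, X; or x ∈ Y ∩ A and x ∉ X. In each case x ∈ ((X ∪ Y) ∖ X) ∪ ((X ∖ A) ∪ A), so ((A ∖ X) ∖ X) ∩ ((A ∩ Y) ∪ A) ⊆ ((X ∪ Y) ∖ X) ∪ ((X ∖ A) ∪ A).

(⟸) This inclusion fails. Take Y = {1}, X = ∅, A = ∅; then 1 ∈ ((X ∪ Y) ∖ X) ∪ ((X ∖ A) ∪ A) but 1 ∉ ((A ∖ X) ∖ X) ∩ ((A ∩ Y) ∪ A).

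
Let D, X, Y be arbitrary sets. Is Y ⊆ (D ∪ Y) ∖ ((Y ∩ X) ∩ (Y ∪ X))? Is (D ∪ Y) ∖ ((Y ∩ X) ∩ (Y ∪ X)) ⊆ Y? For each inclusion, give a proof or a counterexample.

Forward inclusion. This inclusion fails. Take D = ∅, X = {1}, Y = {1}; then 1 ∈ Y but 1 ∉ (D ∪ Y) ∖ ((Y ∩ X) ∩ (Y ∪ X)).

Reverse inclusion. This inclusion fails. Take D = {1}, X = ∅, Y = ∅; then 1 ∈ (D ∪ Y) ∖ ((Y ∩ X) ∩ (Y ∪ X)) but 1 ∉ Y.

(⊆) fails and (⊇) fails.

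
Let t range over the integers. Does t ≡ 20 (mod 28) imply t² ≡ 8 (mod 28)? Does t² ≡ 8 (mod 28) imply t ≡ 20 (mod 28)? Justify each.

The forward direction holds; the converse fails.

(⇒) Suppose t ≡ 20 (mod 28). Write t = 28j + 20. Then (28j + 20)² = 784j² + 1120j + 400 = 28(28j² + 40j + 14) + 8, so t² ≡ 8 (mod 28).

(⇐) This fails: take t = 6. Then 6² = 36 ≡ 8 (mod 28), yet 6 ≡ 6 (mod 28), not 20.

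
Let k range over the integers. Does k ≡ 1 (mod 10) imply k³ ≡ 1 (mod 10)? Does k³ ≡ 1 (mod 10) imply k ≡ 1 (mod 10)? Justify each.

[⇒] Suppose k ≡ 1 (mod 10). Write k = 10j + 1. Then (10j + 1)³ = 1000j³ + 300j² + 30j + 1 = 10(100j³ + 30j² + 3j) + 1, so k³ ≡ 1 (mod 10).

[⇐] For the converse, argue contrapositively. If k ≢ 1 (mod 10), then k is congruent to one of 0, 2, 3, 4, 5, 6, 7, 8, 9 modulo 10, and these give k³ ≡ 0, 8, 7, 4, 5, 6, 3, 2, 9 respectively — never 1.

Both directions hold; the statement is true.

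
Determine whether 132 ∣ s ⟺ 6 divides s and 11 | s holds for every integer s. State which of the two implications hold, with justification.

Forward direction. If 132 ∣ s, write s = 132q. Since 132 = 22·6, s = 6·(22q), so 6 ∣ s; and since 132 = 12·11, s = 11·(12q), so 11 ∣ s.

Converse. This fails: take s = 66. Both 6 ∣ 66 and 11 ∣ 66, yet 66 is not a multiple of 132 (since 66 = 0·132 + 66), so 132 ∤ 66.

Only the forward direction holds.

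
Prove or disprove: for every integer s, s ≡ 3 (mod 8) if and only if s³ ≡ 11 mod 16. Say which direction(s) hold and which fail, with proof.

[⇐] The residues r modulo 16 with r³ ≡ 11 (mod 16) are exactly {3}, and each is ≡ 3 (mod 8).

[⇒] This fails: take s = 11. Then 11 ≡ 3 (mod 8), but 11³ = 1331 ≡ 3 (mod 16), not 11.

The forward direction fails; the converse holds.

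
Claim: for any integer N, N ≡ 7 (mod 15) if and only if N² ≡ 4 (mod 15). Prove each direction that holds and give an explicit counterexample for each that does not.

(→) Suppose N ≡ 7 (mod 15). Write N = 15j + 7. Then (15j + 7)² = 225j² + 210j + 49 = 15(15j² + 14j + 3) + 4, so N² ≡ 4 (mod 15).

(←) This fails: take N = 2. Then 2² = 4 ≡ 4 (mod 15), yet 2 ≡ 2 (mod 15), not 7.

Only the forward implication holds.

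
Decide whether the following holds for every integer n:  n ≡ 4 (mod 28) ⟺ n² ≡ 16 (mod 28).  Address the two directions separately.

Only the forward implication holds.

Converse. This fails: take n = 10. Then 10² = 100 ≡ 16 (mod 28), yet 10 ≡ 10 (mod 28), not 4.

Forward direction. Suppose n ≡ 4 (mod 28). Write n = 28j + 4. Then (28j + 4)² = 784j² + 224j + 16 = 28(28j² + 8j) + 16, so n² ≡ 16 (mod 28).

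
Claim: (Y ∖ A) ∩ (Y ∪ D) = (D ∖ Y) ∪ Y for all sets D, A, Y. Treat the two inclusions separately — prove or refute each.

(⊆) Let x ∈ (Y ∖ A) ∩ (Y ∪ D). Then either x ∈ Y and x ∉ D, A; or x ∈ D ∩ Y and x ∉ A. In each case x ∈ (D ∖ Y) ∪ Y, so (Y ∖ A) ∩ (Y ∪ D) ⊆ (D ∖ Y) ∪ Y.

(⊇) This inclusion fails. Take D = {1}, A = ∅, Y = ∅; then 1 ∈ (D ∖ Y) ∪ Y but 1 ∉ (Y ∖ A) ∩ (Y ∪ D).

(⊆) holds; (⊇) fails.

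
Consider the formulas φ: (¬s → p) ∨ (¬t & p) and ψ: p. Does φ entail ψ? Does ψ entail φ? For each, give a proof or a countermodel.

[⇒] This fails. Under t = F, s = T, p = F, the left side is true but the right side is false.

[⇐] Assume the antecedent. If t is true, the antecedent forces (t = T, s = F, p = T) or (t = T, s = T, p = T), and (¬s → p) ∨ (¬t & p) holds there. If t is false, the antecedent forces (t = F, s = F, p = T) or (t = F, s = T, p = T), and (¬s → p) ∨ (¬t & p) holds there. Either way (¬s → p) ∨ (¬t & p) holds.

The forward direction fails; the converse holds.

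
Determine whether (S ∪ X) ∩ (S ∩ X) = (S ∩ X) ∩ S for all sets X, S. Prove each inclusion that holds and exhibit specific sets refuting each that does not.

Forward inclusion. Let x ∈ (S ∪ X) ∩ (S ∩ X). Then x ∈ X ∩ S, from which x ∈ (S ∩ X) ∩ S.

Reverse inclusion. Let x ∈ (S ∩ X) ∩ S. Then x ∈ X ∩ S, from which x ∈ (S ∪ X) ∩ (S ∩ X).

The two sets are equal.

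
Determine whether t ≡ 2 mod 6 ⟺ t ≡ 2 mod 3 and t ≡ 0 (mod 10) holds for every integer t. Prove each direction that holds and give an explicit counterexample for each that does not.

Only the converse holds.

(⇒) This fails: t = 2 gives 2 ≡ 2 (mod 6) but 2 ≡ 2 (mod 10), so the conjunction on the right does not hold.

(⇐) Conversely, if t ≡ 2 (mod 3) and t ≡ 0 (mod 10), then by the Chinese remainder theorem t ≡ 20 (mod 30). Since 20 ≡ 2 (mod 6) and 6 ∣ 30, we get t ≡ 2 (mod 6).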